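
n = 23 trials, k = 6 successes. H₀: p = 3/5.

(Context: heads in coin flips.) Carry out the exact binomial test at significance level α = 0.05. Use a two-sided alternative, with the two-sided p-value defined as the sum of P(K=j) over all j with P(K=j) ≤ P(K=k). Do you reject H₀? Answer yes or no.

reject H₀: yes

Exact binomial: n=23, k=6, p₀=3/5=0.6000
P(X=j) = C(n,j)·p₀^j·(1−p₀)^(n−j); p = Σ P(X=j) over j with P(X=j) ≤ P(X=6)
p-value (two-sided) = 0.00115
At α=0.05: p < α → reject H₀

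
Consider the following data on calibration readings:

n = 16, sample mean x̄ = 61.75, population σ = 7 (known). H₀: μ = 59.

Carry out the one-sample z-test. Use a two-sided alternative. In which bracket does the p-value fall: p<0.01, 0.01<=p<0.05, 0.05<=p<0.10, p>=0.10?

SE = σ/√n = 7/√16 = 1.7500
z = (x̄−μ₀)/SE = (61.75−59)/1.7500 = 1.5714
p-value (two-sided) = 0.11608
→ bracket: p>=0.10

p-value bracket: p>=0.10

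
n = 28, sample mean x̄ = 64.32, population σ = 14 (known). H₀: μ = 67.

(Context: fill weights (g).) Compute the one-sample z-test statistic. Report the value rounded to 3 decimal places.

test statistic = -1.013

SE = σ/√n = 14/√28 = 2.6458
z = (x̄−μ₀)/SE = (64.32−67)/2.6458 = -1.0129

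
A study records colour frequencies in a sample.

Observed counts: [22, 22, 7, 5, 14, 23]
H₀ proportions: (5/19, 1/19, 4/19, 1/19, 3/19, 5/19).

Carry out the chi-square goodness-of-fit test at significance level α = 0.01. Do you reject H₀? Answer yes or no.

reject H₀: yes

n = 93; E_i = n·p_i = [24.47, 4.89, 19.58, 4.89, 14.68, 24.47]
χ² = (22−24.47)²/24.47 + (22−4.89)²/4.89 + (7−19.58)²/19.58 + (5−4.89)²/4.89 + (14−14.68)²/14.68 + (23−24.47)²/24.47 = 68.2310
df = 5
p-value (upper-tail) = 0.00000
At α=0.01: p < α → reject H₀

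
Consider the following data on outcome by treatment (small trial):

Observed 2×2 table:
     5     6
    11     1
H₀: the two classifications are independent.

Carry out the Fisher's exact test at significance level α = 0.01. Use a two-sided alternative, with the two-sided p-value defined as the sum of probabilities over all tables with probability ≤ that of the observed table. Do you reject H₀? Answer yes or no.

Margins: r₁=11, r₂=12, c₁=16, c₂=7, n=23
p_obs = C(11,5)·C(12,11)/C(23,16); sum pmf over tables with pmf ≤ p_obs
p-value (two-sided) = 0.02719
At α=0.01: p ≥ α → fail to reject H₀

reject H₀: no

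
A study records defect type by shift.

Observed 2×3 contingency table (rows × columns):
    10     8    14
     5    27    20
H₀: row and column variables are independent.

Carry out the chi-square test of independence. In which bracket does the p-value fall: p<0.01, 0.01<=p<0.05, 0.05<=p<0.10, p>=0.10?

Row totals [32, 52], col totals [15, 35, 34], n=84
χ² = (10−5.71)²/5.71 + (8−13.33)²/13.33 + (14−12.95)²/12.95 + (5−9.29)²/9.29 + (27−21.67)²/21.67 + (20−21.05)²/21.05 = 8.7753
df = 2
p-value (upper-tail) = 0.01243
→ bracket: 0.01<=p<0.05

p-value bracket: 0.01<=p<0.05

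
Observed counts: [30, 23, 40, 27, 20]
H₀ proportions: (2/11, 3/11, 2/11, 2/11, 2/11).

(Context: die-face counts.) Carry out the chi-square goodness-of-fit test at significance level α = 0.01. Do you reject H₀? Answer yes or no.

n = 140; E_i = n·p_i = [25.45, 38.18, 25.45, 25.45, 25.45]
χ² = (30−25.45)²/25.45 + (23−38.18)²/38.18 + (40−25.45)²/25.45 + (27−25.45)²/25.45 + (20−25.45)²/25.45 = 16.4226
df = 4
p-value (upper-tail) = 0.00250
At α=0.01: p < α → reject H₀

reject H₀: yes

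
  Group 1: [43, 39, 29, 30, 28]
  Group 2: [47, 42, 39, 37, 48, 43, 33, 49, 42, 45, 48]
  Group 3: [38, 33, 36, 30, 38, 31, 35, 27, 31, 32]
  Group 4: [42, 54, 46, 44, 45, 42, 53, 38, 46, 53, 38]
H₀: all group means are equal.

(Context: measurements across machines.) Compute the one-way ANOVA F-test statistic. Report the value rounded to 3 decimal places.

test statistic = 13.738

Group means [33.80, 43.00, 33.10, 45.55], grand mean 39.838
SSB = Σnᵢ(x̄ᵢ−x̄)² = 1104.600; SSW = ΣΣ(x−x̄ᵢ)² = 884.427
MSB = 1104.600/3 = 368.1999; MSW = 884.427/33 = 26.8008
F = MSB/MSW = 13.7384
df = (3, 33)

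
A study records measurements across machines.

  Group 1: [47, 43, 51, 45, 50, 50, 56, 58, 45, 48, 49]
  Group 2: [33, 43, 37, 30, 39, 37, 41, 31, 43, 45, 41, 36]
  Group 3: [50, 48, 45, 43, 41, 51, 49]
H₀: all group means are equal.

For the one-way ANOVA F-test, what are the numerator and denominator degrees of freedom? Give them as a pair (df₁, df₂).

degrees of freedom = [2, 27]

k = 3 groups, N = 30 total
df = (k−1, N−k) = (3−1, 30−3) = (2, 27)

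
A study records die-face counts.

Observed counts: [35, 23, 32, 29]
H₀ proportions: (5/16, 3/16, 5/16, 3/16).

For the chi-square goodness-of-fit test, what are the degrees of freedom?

degrees of freedom = 3

df = k − 1 = 4 − 1 = 3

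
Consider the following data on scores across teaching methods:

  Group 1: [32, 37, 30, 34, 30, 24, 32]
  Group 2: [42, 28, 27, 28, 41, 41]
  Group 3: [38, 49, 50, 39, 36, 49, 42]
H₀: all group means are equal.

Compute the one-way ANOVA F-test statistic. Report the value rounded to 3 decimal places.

test statistic = 7.726

Group means [31.29, 34.50, 43.29], grand mean 36.450
SSB = Σnᵢ(x̄ᵢ−x̄)² = 536.593; SSW = ΣΣ(x−x̄ᵢ)² = 590.357
MSB = 536.593/2 = 268.2964; MSW = 590.357/17 = 34.7269
F = MSB/MSW = 7.7259
df = (2, 17)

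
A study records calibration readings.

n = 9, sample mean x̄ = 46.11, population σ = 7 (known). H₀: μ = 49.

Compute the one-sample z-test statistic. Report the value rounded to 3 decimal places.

SE = σ/√n = 7/√9 = 2.3333
z = (x̄−μ₀)/SE = (46.11−49)/2.3333 = -1.2386

test statistic = -1.239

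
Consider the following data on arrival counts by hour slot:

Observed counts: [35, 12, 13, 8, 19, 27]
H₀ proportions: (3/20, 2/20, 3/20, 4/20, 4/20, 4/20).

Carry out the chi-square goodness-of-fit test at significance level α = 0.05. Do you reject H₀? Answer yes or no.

reject H₀: yes

n = 114; E_i = n·p_i = [17.10, 11.40, 17.10, 22.80, 22.80, 22.80]
χ² = (35−17.10)²/17.10 + (12−11.40)²/11.40 + (13−17.10)²/17.10 + (8−22.80)²/22.80 + (19−22.80)²/22.80 + (27−22.80)²/22.80 = 30.7661
df = 5
p-value (upper-tail) = 0.00001
At α=0.05: p < α → reject H₀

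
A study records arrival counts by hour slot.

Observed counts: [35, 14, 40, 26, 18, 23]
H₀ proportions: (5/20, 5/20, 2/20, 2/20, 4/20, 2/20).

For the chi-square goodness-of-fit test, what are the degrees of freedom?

df = k − 1 = 6 − 1 = 5

degrees of freedom = 5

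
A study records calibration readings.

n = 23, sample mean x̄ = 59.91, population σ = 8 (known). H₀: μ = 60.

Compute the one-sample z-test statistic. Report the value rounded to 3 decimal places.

test statistic = -0.054

SE = σ/√n = 8/√23 = 1.6681
z = (x̄−μ₀)/SE = (59.91−60)/1.6681 = -0.0540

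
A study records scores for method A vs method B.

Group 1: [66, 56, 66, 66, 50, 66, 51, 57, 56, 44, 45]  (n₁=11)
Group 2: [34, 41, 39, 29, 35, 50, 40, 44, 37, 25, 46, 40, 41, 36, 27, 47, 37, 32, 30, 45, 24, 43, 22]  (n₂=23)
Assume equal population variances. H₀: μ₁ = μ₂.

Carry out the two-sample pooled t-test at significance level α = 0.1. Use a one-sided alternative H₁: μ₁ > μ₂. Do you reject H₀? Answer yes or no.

x̄₁=56.636, s₁=8.500, n₁=11
x̄₂=36.696, s₂=7.807, n₂=23
s_p² = [10·8.500² + 22·7.807²]/32 = 64.4817
SE = √(s_p²·(1/11+1/23)) = 2.9437
t = (56.636−36.696)/2.9437 = 6.7740
df = 32
p-value (one-sided, H₁ greater) = 0.00000
At α=0.1: p < α → reject H₀

reject H₀: yes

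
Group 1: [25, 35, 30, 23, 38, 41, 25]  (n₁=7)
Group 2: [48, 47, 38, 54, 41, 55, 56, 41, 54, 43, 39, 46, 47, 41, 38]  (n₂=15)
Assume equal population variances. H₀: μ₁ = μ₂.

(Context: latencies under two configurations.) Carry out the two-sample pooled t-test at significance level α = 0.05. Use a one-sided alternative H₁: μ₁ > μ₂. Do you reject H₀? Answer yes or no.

reject H₀: no

x̄₁=31.000, s₁=7.095, n₁=7
x̄₂=45.867, s₂=6.413, n₂=15
s_p² = [6·7.095² + 14·6.413²]/20 = 43.8867
SE = √(s_p²·(1/7+1/15)) = 3.0324
t = (31.000−45.867)/3.0324 = -4.9026
df = 20
p-value (one-sided, H₁ greater) = 0.99996
At α=0.05: p ≥ α → fail to reject H₀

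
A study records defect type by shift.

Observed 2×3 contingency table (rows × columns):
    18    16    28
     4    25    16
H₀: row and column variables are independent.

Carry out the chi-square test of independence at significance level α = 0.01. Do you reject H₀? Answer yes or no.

Row totals [62, 45], col totals [22, 41, 44], n=107
χ² = (18−12.75)²/12.75 + (16−23.76)²/23.76 + (28−25.50)²/25.50 + (4−9.25)²/9.25 + (25−17.24)²/17.24 + (16−18.50)²/18.50 = 11.7532
df = 2
p-value (upper-tail) = 0.00280
At α=0.01: p < α → reject H₀

reject H₀: yes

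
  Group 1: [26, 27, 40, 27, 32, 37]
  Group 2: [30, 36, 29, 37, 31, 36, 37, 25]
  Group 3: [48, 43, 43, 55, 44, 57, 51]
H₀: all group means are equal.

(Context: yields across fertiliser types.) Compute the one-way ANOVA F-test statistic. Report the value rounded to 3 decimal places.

test statistic = 22.393

Group means [31.50, 32.62, 48.71], grand mean 37.667
SSB = Σnᵢ(x̄ᵢ−x̄)² = 1285.863; SSW = ΣΣ(x−x̄ᵢ)² = 516.804
MSB = 1285.863/2 = 642.9315; MSW = 516.804/18 = 28.7113
F = MSB/MSW = 22.3930
df = (2, 18)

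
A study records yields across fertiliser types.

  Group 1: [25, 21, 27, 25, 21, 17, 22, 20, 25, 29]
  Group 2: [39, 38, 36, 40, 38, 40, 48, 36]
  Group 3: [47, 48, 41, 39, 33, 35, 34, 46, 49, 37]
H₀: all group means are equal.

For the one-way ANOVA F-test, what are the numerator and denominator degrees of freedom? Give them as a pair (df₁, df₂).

degrees of freedom = [2, 25]

k = 3 groups, N = 28 total
df = (k−1, N−k) = (3−1, 28−3) = (2, 25)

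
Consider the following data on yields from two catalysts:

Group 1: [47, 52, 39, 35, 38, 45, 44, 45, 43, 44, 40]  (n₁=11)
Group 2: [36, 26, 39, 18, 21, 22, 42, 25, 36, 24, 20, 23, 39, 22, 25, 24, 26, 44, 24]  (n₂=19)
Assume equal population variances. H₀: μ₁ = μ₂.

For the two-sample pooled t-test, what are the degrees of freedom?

df = n₁ + n₂ − 2 = 11 + 19 − 2 = 28

degrees of freedom = 28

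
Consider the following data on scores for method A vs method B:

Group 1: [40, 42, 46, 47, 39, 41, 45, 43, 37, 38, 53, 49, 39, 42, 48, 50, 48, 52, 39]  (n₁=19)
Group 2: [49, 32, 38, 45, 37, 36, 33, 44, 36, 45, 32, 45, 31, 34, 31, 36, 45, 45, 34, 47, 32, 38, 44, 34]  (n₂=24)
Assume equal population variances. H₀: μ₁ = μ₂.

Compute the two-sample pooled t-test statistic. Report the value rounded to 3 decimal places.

test statistic = 3.328

x̄₁=44.105, s₁=4.977, n₁=19
x̄₂=38.458, s₂=5.920, n₂=24
s_p² = [18·4.977² + 23·5.920²]/41 = 30.5304
SE = √(s_p²·(1/19+1/24)) = 1.6968
t = (44.105−38.458)/1.6968 = 3.3281
df = 41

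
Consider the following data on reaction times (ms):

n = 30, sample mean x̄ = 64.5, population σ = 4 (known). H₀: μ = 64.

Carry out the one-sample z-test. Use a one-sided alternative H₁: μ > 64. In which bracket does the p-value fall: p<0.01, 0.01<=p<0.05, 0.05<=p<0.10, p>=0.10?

p-value bracket: p>=0.10

SE = σ/√n = 4/√30 = 0.7303
z = (x̄−μ₀)/SE = (64.5−64)/0.7303 = 0.6847
p-value (one-sided, H₁ greater) = 0.24678
→ bracket: p>=0.10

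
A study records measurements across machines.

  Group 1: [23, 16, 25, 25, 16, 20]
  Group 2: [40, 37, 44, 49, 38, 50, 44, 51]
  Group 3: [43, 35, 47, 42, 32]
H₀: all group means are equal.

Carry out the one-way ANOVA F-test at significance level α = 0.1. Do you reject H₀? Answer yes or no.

reject H₀: yes

Group means [20.83, 44.12, 39.80], grand mean 35.632
SSB = Σnᵢ(x̄ᵢ−x̄)² = 1977.913; SSW = ΣΣ(x−x̄ᵢ)² = 448.508
MSB = 1977.913/2 = 988.9564; MSW = 448.508/16 = 28.0318
F = MSB/MSW = 35.2798
df = (2, 16)
p-value (upper-tail) = 0.00000
At α=0.1: p < α → reject H₀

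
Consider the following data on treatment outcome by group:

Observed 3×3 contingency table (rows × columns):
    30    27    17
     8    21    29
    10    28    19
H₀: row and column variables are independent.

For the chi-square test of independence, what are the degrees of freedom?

df = (r−1)(c−1) = (3−1)·(3−1) = 4

degrees of freedom = 4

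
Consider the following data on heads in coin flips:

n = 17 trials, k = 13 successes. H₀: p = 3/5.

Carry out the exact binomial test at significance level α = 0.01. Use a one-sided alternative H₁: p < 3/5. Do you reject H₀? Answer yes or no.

Exact binomial: n=17, k=13, p₀=3/5=0.6000
P(X≤13) from Σ C(n,i)·p₀^i·(1−p₀)^(n−i)
p-value (one-sided, H₁ less) = 0.95358
At α=0.01: p ≥ α → fail to reject H₀

reject H₀: no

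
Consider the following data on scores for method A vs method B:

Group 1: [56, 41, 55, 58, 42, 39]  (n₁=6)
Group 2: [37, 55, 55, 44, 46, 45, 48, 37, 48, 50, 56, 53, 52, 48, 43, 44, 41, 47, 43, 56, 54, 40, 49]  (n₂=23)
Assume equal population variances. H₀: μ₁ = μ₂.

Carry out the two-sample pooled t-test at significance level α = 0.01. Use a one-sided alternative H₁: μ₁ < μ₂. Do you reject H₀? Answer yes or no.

reject H₀: no

x̄₁=48.500, s₁=8.689, n₁=6
x̄₂=47.435, s₂=5.845, n₂=23
s_p² = [5·8.689² + 22·5.845²]/27 = 41.8205
SE = √(s_p²·(1/6+1/23)) = 2.9645
t = (48.500−47.435)/2.9645 = 0.3593
df = 27
p-value (one-sided, H₁ less) = 0.63893
At α=0.01: p ≥ α → fail to reject H₀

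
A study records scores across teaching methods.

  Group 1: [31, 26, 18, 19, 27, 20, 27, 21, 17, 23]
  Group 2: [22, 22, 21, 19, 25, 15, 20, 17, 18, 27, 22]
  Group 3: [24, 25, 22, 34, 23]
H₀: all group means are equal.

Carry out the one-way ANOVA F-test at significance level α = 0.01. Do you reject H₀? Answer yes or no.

Group means [22.90, 20.73, 25.60], grand mean 22.500
SSB = Σnᵢ(x̄ᵢ−x̄)² = 84.218; SSW = ΣΣ(x−x̄ᵢ)² = 408.282
MSB = 84.218/2 = 42.1091; MSW = 408.282/23 = 17.7514
F = MSB/MSW = 2.3722
df = (2, 23)
p-value (upper-tail) = 0.11571
At α=0.01: p ≥ α → fail to reject H₀

reject H₀: no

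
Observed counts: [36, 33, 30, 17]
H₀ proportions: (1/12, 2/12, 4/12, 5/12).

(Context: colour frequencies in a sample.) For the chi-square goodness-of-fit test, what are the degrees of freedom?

degrees of freedom = 3

df = k − 1 = 4 − 1 = 3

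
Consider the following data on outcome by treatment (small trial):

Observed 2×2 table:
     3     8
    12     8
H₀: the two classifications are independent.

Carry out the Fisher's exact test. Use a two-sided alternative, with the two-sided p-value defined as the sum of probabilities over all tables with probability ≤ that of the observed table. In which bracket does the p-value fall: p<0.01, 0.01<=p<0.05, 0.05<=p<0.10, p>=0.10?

Margins: r₁=11, r₂=20, c₁=15, c₂=16, n=31
p_obs = C(11,3)·C(20,12)/C(31,15); sum pmf over tables with pmf ≤ p_obs
p-value (two-sided) = 0.13505
→ bracket: p>=0.10

p-value bracket: p>=0.10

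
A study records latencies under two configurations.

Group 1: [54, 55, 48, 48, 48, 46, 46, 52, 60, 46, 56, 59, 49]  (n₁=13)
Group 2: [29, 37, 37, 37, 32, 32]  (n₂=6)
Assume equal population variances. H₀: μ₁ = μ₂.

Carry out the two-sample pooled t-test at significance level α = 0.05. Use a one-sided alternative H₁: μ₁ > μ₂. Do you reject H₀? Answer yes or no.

reject H₀: yes

x̄₁=51.308, s₁=5.006, n₁=13
x̄₂=34.000, s₂=3.464, n₂=6
s_p² = [12·5.006² + 5·3.464²]/17 = 21.2217
SE = √(s_p²·(1/13+1/6)) = 2.2736
t = (51.308−34.000)/2.2736 = 7.6124
df = 17
p-value (one-sided, H₁ greater) = 0.00000
At α=0.05: p < α → reject H₀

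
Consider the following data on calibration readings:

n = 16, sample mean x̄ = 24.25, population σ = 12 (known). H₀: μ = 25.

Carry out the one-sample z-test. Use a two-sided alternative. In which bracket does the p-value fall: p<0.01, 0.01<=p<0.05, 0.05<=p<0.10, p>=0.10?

p-value bracket: p>=0.10

SE = σ/√n = 12/√16 = 3.0000
z = (x̄−μ₀)/SE = (24.25−25)/3.0000 = -0.2500
p-value (two-sided) = 0.80259
→ bracket: p>=0.10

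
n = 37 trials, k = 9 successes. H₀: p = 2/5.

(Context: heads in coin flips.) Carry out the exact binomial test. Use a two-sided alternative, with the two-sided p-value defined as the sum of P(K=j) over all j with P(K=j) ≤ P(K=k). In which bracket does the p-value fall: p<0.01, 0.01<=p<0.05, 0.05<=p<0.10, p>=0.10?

Exact binomial: n=37, k=9, p₀=2/5=0.4000
P(X=j) = C(n,j)·p₀^j·(1−p₀)^(n−j); p = Σ P(X=j) over j with P(X=j) ≤ P(X=9)
p-value (two-sided) = 0.06384
→ bracket: 0.05<=p<0.10

p-value bracket: 0.05<=p<0.10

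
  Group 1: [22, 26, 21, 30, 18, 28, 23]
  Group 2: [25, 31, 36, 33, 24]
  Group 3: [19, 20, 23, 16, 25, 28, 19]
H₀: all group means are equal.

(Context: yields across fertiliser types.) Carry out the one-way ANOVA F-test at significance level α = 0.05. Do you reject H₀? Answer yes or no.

Group means [24.00, 29.80, 21.43], grand mean 24.579
SSB = Σnᵢ(x̄ᵢ−x̄)² = 208.117; SSW = ΣΣ(x−x̄ᵢ)² = 314.514
MSB = 208.117/2 = 104.0586; MSW = 314.514/16 = 19.6571
F = MSB/MSW = 5.2937
df = (2, 16)
p-value (upper-tail) = 0.01720
At α=0.05: p < α → reject H₀

reject H₀: yes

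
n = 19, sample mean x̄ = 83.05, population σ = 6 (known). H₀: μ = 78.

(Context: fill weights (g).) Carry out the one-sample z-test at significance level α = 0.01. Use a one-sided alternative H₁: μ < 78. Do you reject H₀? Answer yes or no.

reject H₀: no

SE = σ/√n = 6/√19 = 1.3765
z = (x̄−μ₀)/SE = (83.05−78)/1.3765 = 3.6687
p-value (one-sided, H₁ less) = 0.99988
At α=0.01: p ≥ α → fail to reject H₀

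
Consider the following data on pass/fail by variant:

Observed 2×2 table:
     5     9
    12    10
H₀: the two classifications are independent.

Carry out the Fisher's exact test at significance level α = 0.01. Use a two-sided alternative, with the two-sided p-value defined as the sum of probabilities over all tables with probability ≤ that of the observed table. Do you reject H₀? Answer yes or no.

Margins: r₁=14, r₂=22, c₁=17, c₂=19, n=36
p_obs = C(14,5)·C(22,12)/C(36,17); sum pmf over tables with pmf ≤ p_obs
p-value (two-sided) = 0.32173
At α=0.01: p ≥ α → fail to reject H₀

reject H₀: no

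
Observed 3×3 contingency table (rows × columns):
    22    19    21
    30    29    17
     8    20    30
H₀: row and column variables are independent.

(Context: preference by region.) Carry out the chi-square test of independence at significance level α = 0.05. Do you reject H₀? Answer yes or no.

Row totals [62, 76, 58], col totals [60, 68, 68], n=196
χ² = (22−18.98)²/18.98 + (19−21.51)²/21.51 + (21−21.51)²/21.51 + (30−23.27)²/23.27 + (29−26.37)²/26.37 + (17−26.37)²/26.37 + (8−17.76)²/17.76 + (20−20.12)²/20.12 + (30−20.12)²/20.12 = 16.5350
df = 4
p-value (upper-tail) = 0.00238
At α=0.05: p < α → reject H₀

reject H₀: yes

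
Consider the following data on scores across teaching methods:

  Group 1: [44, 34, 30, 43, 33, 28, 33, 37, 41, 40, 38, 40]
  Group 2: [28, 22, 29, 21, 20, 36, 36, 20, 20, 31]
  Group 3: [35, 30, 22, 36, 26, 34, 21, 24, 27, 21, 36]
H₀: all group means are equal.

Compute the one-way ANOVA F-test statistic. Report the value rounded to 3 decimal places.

test statistic = 9.924

Group means [36.75, 26.30, 28.36], grand mean 30.788
SSB = Σnᵢ(x̄ᵢ−x̄)² = 692.620; SSW = ΣΣ(x−x̄ᵢ)² = 1046.895
MSB = 692.620/2 = 346.3098; MSW = 1046.895/30 = 34.8965
F = MSB/MSW = 9.9239
df = (2, 30)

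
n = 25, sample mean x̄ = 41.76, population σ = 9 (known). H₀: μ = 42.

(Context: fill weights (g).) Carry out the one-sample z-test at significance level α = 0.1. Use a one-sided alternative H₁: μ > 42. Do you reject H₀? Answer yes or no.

reject H₀: no

SE = σ/√n = 9/√25 = 1.8000
z = (x̄−μ₀)/SE = (41.76−42)/1.8000 = -0.1333
p-value (one-sided, H₁ greater) = 0.55304
At α=0.1: p ≥ α → fail to reject H₀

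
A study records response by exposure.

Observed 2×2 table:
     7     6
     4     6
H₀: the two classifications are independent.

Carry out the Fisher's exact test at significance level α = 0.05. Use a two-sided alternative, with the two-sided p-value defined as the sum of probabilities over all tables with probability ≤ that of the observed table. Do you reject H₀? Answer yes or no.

Margins: r₁=13, r₂=10, c₁=11, c₂=12, n=23
p_obs = C(13,7)·C(10,4)/C(23,11); sum pmf over tables with pmf ≤ p_obs
p-value (two-sided) = 0.68017
At α=0.05: p ≥ α → fail to reject H₀

reject H₀: no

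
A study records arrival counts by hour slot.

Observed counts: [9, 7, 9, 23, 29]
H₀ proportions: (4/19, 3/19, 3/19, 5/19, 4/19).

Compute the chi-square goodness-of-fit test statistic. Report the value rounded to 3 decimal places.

n = 77; E_i = n·p_i = [16.21, 12.16, 12.16, 20.26, 16.21]
χ² = (9−16.21)²/16.21 + (7−12.16)²/12.16 + (9−12.16)²/12.16 + (23−20.26)²/20.26 + (29−16.21)²/16.21 = 16.6758
df = 4

test statistic = 16.676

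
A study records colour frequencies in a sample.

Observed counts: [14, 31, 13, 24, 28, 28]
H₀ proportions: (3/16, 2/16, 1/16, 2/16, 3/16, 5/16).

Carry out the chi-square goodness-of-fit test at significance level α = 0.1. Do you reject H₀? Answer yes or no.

reject H₀: yes

n = 138; E_i = n·p_i = [25.88, 17.25, 8.62, 17.25, 25.88, 43.12]
χ² = (14−25.88)²/25.88 + (31−17.25)²/17.25 + (13−8.62)²/8.62 + (24−17.25)²/17.25 + (28−25.88)²/25.88 + (28−43.12)²/43.12 = 26.7498
df = 5
p-value (upper-tail) = 0.00006
At α=0.1: p < α → reject H₀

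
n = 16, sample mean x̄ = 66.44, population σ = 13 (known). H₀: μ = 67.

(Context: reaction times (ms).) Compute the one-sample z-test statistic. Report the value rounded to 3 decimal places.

test statistic = -0.172

SE = σ/√n = 13/√16 = 3.2500
z = (x̄−μ₀)/SE = (66.44−67)/3.2500 = -0.1723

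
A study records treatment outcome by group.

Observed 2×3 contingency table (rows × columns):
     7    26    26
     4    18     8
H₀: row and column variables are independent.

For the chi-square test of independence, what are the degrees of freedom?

df = (r−1)(c−1) = (2−1)·(3−1) = 2

degrees of freedom = 2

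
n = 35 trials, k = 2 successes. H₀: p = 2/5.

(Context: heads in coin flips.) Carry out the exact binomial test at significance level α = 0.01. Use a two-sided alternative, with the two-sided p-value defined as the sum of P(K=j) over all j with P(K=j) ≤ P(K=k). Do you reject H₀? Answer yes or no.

reject H₀: yes

Exact binomial: n=35, k=2, p₀=2/5=0.4000
P(X=j) = C(n,j)·p₀^j·(1−p₀)^(n−j); p = Σ P(X=j) over j with P(X=j) ≤ P(X=2)
p-value (two-sided) = 0.00001
At α=0.01: p < α → reject H₀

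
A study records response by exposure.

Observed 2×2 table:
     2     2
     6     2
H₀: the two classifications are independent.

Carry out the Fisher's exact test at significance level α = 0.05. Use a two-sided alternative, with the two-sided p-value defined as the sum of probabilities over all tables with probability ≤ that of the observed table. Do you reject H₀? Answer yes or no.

reject H₀: no

Margins: r₁=4, r₂=8, c₁=8, c₂=4, n=12
p_obs = C(4,2)·C(8,6)/C(12,8); sum pmf over tables with pmf ≤ p_obs
p-value (two-sided) = 0.54747
At α=0.05: p ≥ α → fail to reject H₀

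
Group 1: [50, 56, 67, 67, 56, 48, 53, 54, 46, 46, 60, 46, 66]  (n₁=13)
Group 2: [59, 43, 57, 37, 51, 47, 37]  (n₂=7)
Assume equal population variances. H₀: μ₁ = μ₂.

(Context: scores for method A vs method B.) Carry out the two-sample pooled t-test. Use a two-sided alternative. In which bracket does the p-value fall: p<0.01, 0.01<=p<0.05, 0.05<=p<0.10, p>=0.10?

p-value bracket: 0.05<=p<0.10

x̄₁=55.000, s₁=7.948, n₁=13
x̄₂=47.286, s₂=8.902, n₂=7
s_p² = [12·7.948² + 6·8.902²]/18 = 68.5238
SE = √(s_p²·(1/13+1/7)) = 3.8807
t = (55.000−47.286)/3.8807 = 1.9878
df = 18
p-value (two-sided) = 0.06226
→ bracket: 0.05<=p<0.10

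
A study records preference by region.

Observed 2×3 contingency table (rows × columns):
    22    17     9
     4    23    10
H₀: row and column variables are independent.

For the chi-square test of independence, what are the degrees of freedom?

degrees of freedom = 2

df = (r−1)(c−1) = (2−1)·(3−1) = 2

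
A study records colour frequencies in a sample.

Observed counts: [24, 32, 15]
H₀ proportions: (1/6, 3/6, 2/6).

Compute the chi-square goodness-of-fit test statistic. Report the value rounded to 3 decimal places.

n = 71; E_i = n·p_i = [11.83, 35.50, 23.67]
χ² = (24−11.83)²/11.83 + (32−35.50)²/35.50 + (15−23.67)²/23.67 = 16.0282
df = 2

test statistic = 16.028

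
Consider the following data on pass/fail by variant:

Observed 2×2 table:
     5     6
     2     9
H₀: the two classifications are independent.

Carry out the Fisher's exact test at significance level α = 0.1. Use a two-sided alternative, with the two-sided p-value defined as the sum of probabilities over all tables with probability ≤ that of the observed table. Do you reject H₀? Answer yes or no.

Margins: r₁=11, r₂=11, c₁=7, c₂=15, n=22
p_obs = C(11,5)·C(11,2)/C(22,7); sum pmf over tables with pmf ≤ p_obs
p-value (two-sided) = 0.36146
At α=0.1: p ≥ α → fail to reject H₀

reject H₀: no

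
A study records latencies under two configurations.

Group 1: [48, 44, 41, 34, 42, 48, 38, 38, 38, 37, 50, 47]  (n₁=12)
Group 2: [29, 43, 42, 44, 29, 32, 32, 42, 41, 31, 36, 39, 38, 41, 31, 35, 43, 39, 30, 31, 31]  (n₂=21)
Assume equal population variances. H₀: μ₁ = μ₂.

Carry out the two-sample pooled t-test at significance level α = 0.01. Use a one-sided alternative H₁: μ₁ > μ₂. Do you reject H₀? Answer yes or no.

x̄₁=42.083, s₁=5.248, n₁=12
x̄₂=36.143, s₂=5.351, n₂=21
s_p² = [11·5.248² + 20·5.351²]/31 = 28.2416
SE = √(s_p²·(1/12+1/21)) = 1.9231
t = (42.083−36.143)/1.9231 = 3.0890
df = 31
p-value (one-sided, H₁ greater) = 0.00211
At α=0.01: p < α → reject H₀

reject H₀: yes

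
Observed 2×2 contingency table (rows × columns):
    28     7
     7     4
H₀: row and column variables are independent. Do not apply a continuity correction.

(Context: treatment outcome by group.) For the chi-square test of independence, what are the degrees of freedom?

degrees of freedom = 1

df = (r−1)(c−1) = (2−1)·(2−1) = 1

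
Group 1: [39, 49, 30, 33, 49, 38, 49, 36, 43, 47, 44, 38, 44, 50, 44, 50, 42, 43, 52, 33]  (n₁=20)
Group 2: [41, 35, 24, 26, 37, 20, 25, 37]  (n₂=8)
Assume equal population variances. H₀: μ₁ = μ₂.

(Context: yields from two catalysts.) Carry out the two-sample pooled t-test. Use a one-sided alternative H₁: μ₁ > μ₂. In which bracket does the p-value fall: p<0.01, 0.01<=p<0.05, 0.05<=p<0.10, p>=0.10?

p-value bracket: p<0.01

x̄₁=42.650, s₁=6.442, n₁=20
x̄₂=30.625, s₂=7.726, n₂=8
s_p² = [19·6.442² + 7·7.726²]/26 = 46.4010
SE = √(s_p²·(1/20+1/8)) = 2.8496
t = (42.650−30.625)/2.8496 = 4.2199
df = 26
p-value (one-sided, H₁ greater) = 0.00013
→ bracket: p<0.01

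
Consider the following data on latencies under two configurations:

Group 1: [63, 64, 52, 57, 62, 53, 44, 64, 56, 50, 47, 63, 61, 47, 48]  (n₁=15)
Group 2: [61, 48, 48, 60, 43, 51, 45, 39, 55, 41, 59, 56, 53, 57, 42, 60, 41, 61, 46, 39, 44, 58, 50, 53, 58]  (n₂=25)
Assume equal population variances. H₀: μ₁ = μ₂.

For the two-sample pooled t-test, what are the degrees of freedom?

df = n₁ + n₂ − 2 = 15 + 25 − 2 = 38

degrees of freedom = 38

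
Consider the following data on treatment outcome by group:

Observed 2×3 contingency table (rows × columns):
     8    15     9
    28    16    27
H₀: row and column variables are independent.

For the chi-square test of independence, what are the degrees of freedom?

degrees of freedom = 2

df = (r−1)(c−1) = (2−1)·(3−1) = 2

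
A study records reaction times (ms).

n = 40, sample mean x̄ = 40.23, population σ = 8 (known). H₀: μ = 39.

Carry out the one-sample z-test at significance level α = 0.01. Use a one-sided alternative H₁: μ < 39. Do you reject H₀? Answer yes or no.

SE = σ/√n = 8/√40 = 1.2649
z = (x̄−μ₀)/SE = (40.23−39)/1.2649 = 0.9724
p-value (one-sided, H₁ less) = 0.83457
At α=0.01: p ≥ α → fail to reject H₀

reject H₀: no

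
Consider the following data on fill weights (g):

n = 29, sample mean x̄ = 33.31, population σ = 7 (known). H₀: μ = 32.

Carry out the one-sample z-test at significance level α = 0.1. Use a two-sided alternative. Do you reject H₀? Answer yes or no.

reject H₀: no

SE = σ/√n = 7/√29 = 1.2999
z = (x̄−μ₀)/SE = (33.31−32)/1.2999 = 1.0078
p-value (two-sided) = 0.31355
At α=0.1: p ≥ α → fail to reject H₀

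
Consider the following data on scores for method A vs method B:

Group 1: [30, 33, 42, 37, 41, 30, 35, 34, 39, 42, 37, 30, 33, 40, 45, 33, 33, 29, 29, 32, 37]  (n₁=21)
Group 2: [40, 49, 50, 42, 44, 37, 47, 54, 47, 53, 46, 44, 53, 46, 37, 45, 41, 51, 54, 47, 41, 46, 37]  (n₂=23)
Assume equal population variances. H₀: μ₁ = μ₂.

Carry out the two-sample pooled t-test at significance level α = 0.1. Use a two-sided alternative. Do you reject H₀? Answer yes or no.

x̄₁=35.286, s₁=4.787, n₁=21
x̄₂=45.696, s₂=5.355, n₂=23
s_p² = [20·4.787² + 22·5.355²]/42 = 25.9323
SE = √(s_p²·(1/21+1/23)) = 1.5370
t = (35.286−45.696)/1.5370 = -6.7729
df = 42
p-value (two-sided) = 0.00000
At α=0.1: p < α → reject H₀

reject H₀: yes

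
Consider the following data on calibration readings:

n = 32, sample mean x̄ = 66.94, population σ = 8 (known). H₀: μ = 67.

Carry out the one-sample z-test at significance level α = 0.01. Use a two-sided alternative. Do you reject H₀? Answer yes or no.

SE = σ/√n = 8/√32 = 1.4142
z = (x̄−μ₀)/SE = (66.94−67)/1.4142 = -0.0424
p-value (two-sided) = 0.96616
At α=0.01: p ≥ α → fail to reject H₀

reject H₀: no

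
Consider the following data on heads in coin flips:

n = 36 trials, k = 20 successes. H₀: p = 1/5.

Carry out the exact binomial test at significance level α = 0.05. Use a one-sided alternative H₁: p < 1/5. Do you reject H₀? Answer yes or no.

reject H₀: no

Exact binomial: n=36, k=20, p₀=1/5=0.2000
P(X≤20) from Σ C(n,i)·p₀^i·(1−p₀)^(n−i)
p-value (one-sided, H₁ less) = 1.00000
At α=0.05: p ≥ α → fail to reject H₀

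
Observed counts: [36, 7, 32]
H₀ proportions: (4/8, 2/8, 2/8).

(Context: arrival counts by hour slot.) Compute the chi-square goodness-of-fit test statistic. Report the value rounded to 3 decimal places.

test statistic = 16.787

n = 75; E_i = n·p_i = [37.50, 18.75, 18.75]
χ² = (36−37.50)²/37.50 + (7−18.75)²/18.75 + (32−18.75)²/18.75 = 16.7867
df = 2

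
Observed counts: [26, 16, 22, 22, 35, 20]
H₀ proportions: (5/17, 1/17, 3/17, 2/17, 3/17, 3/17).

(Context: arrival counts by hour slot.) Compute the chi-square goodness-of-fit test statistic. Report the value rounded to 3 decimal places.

test statistic = 20.102

n = 141; E_i = n·p_i = [41.47, 8.29, 24.88, 16.59, 24.88, 24.88]
χ² = (26−41.47)²/41.47 + (16−8.29)²/8.29 + (22−24.88)²/24.88 + (22−16.59)²/16.59 + (35−24.88)²/24.88 + (20−24.88)²/24.88 = 20.1021
df = 5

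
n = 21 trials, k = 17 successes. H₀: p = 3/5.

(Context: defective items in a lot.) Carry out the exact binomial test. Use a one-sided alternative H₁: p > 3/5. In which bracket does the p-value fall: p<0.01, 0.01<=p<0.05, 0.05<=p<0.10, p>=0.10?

p-value bracket: 0.01<=p<0.05

Exact binomial: n=21, k=17, p₀=3/5=0.6000
P(X≥17) from Σ C(n,i)·p₀^i·(1−p₀)^(n−i)
p-value (one-sided, H₁ greater) = 0.03696
→ bracket: 0.01<=p<0.05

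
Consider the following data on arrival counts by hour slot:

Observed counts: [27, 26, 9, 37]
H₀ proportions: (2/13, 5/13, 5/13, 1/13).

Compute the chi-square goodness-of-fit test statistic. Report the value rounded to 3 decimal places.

test statistic = 148.512

n = 99; E_i = n·p_i = [15.23, 38.08, 38.08, 7.62]
χ² = (27−15.23)²/15.23 + (26−38.08)²/38.08 + (9−38.08)²/38.08 + (37−7.62)²/7.62 = 148.5121
df = 3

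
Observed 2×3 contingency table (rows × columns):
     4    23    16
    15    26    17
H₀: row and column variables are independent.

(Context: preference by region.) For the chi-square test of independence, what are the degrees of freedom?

degrees of freedom = 2

df = (r−1)(c−1) = (2−1)·(3−1) = 2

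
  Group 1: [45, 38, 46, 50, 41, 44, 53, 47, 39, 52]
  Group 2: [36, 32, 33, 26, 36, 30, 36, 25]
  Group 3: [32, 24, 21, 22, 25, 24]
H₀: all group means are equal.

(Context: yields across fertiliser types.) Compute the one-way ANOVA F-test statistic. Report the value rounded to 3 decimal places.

test statistic = 41.868

Group means [45.50, 31.75, 24.67], grand mean 35.708
SSB = Σnᵢ(x̄ᵢ−x̄)² = 1815.625; SSW = ΣΣ(x−x̄ᵢ)² = 455.333
MSB = 1815.625/2 = 907.8125; MSW = 455.333/21 = 21.6825
F = MSB/MSW = 41.8684
df = (2, 21)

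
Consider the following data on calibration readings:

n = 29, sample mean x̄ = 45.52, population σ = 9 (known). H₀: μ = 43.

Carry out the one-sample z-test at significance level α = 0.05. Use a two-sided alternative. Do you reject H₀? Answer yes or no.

reject H₀: no

SE = σ/√n = 9/√29 = 1.6713
z = (x̄−μ₀)/SE = (45.52−43)/1.6713 = 1.5078
p-value (two-sided) = 0.13159
At α=0.05: p ≥ α → fail to reject H₀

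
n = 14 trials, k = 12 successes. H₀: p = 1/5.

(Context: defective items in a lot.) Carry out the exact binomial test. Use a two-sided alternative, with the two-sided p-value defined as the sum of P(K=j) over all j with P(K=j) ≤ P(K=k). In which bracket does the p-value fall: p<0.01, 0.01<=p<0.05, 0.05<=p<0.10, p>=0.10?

Exact binomial: n=14, k=12, p₀=1/5=0.2000
P(X=j) = C(n,j)·p₀^j·(1−p₀)^(n−j); p = Σ P(X=j) over j with P(X=j) ≤ P(X=12)
p-value (two-sided) = 0.00000
→ bracket: p<0.01

p-value bracket: p<0.01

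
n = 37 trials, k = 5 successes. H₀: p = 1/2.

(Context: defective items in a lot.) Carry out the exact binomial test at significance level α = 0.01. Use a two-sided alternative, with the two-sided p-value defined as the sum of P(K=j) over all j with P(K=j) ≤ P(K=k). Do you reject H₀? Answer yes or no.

Exact binomial: n=37, k=5, p₀=1/2=0.5000
P(X=j) = C(n,j)·p₀^j·(1−p₀)^(n−j); p = Σ P(X=j) over j with P(X=j) ≤ P(X=5)
p-value (two-sided) = 0.00001
At α=0.01: p < α → reject H₀

reject H₀: yes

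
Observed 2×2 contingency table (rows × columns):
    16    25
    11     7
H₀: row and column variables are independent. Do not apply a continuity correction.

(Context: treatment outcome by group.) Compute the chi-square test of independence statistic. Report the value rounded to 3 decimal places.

Row totals [41, 18], col totals [27, 32], n=59
χ² = (16−18.76)²/18.76 + (25−22.24)²/22.24 + (11−8.24)²/8.24 + (7−9.76)²/9.76 = 2.4584
df = 1

test statistic = 2.458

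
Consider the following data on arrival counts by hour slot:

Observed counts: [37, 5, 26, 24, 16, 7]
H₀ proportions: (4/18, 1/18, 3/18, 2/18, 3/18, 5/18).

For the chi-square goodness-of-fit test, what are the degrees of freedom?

degrees of freedom = 5

df = k − 1 = 6 − 1 = 5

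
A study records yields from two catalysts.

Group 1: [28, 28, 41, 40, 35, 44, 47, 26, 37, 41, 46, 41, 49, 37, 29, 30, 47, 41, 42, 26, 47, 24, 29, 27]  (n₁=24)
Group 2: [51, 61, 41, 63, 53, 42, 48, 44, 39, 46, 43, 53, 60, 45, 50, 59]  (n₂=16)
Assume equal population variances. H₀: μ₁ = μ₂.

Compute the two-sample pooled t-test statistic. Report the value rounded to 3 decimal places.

x̄₁=36.750, s₁=8.141, n₁=24
x̄₂=49.875, s₂=7.684, n₂=16
s_p² = [23·8.141² + 15·7.684²]/38 = 63.4276
SE = √(s_p²·(1/24+1/16)) = 2.5704
t = (36.750−49.875)/2.5704 = -5.1062
df = 38

test statistic = -5.106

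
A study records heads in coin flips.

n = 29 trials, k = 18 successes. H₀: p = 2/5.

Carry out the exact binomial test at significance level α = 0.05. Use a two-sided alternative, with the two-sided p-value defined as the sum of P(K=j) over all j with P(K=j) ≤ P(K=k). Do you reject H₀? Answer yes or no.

Exact binomial: n=29, k=18, p₀=2/5=0.4000
P(X=j) = C(n,j)·p₀^j·(1−p₀)^(n−j); p = Σ P(X=j) over j with P(X=j) ≤ P(X=18)
p-value (two-sided) = 0.02144
At α=0.05: p < α → reject H₀

reject H₀: yes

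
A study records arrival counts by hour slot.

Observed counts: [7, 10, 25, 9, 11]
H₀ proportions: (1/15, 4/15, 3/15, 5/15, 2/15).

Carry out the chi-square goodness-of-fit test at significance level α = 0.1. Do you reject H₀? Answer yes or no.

n = 62; E_i = n·p_i = [4.13, 16.53, 12.40, 20.67, 8.27]
χ² = (7−4.13)²/4.13 + (10−16.53)²/16.53 + (25−12.40)²/12.40 + (9−20.67)²/20.67 + (11−8.27)²/8.27 = 24.8629
df = 4
p-value (upper-tail) = 0.00005
At α=0.1: p < α → reject H₀

reject H₀: yes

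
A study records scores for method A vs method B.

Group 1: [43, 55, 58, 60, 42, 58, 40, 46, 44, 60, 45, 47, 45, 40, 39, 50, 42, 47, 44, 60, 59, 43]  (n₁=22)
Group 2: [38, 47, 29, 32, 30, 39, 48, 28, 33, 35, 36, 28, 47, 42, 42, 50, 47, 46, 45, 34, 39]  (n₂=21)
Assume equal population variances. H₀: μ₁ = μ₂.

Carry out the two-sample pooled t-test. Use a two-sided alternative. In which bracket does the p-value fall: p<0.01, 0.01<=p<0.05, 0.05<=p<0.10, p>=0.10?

x̄₁=48.500, s₁=7.520, n₁=22
x̄₂=38.810, s₂=7.264, n₂=21
s_p² = [21·7.520² + 20·7.264²]/41 = 54.7009
SE = √(s_p²·(1/22+1/21)) = 2.2564
t = (48.500−38.810)/2.2564 = 4.2947
df = 41
p-value (two-sided) = 0.00010
→ bracket: p<0.01

p-value bracket: p<0.01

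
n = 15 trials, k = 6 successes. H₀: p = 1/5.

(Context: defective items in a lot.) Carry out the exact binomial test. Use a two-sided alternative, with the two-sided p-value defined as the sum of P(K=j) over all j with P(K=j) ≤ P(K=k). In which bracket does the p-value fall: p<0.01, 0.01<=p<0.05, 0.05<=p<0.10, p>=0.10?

p-value bracket: 0.05<=p<0.10

Exact binomial: n=15, k=6, p₀=1/5=0.2000
P(X=j) = C(n,j)·p₀^j·(1−p₀)^(n−j); p = Σ P(X=j) over j with P(X=j) ≤ P(X=6)
p-value (two-sided) = 0.09624
→ bracket: 0.05<=p<0.10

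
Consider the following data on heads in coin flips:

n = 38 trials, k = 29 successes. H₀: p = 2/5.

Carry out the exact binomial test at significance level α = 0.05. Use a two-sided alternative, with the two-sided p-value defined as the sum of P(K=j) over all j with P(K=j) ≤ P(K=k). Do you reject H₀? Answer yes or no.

Exact binomial: n=38, k=29, p₀=2/5=0.4000
P(X=j) = C(n,j)·p₀^j·(1−p₀)^(n−j); p = Σ P(X=j) over j with P(X=j) ≤ P(X=29)
p-value (two-sided) = 0.00001
At α=0.05: p < α → reject H₀

reject H₀: yes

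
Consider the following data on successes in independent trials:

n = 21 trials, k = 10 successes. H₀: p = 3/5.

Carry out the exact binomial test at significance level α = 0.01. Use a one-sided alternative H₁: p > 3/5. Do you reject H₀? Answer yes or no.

Exact binomial: n=21, k=10, p₀=3/5=0.6000
P(X≥10) from Σ C(n,i)·p₀^i·(1−p₀)^(n−i)
p-value (one-sided, H₁ greater) = 0.91508
At α=0.01: p ≥ α → fail to reject H₀

reject H₀: no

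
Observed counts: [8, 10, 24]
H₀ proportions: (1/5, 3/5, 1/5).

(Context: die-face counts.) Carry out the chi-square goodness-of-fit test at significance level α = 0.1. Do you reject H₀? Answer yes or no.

n = 42; E_i = n·p_i = [8.40, 25.20, 8.40]
χ² = (8−8.40)²/8.40 + (10−25.20)²/25.20 + (24−8.40)²/8.40 = 38.1587
df = 2
p-value (upper-tail) = 0.00000
At α=0.1: p < α → reject H₀

reject H₀: yes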